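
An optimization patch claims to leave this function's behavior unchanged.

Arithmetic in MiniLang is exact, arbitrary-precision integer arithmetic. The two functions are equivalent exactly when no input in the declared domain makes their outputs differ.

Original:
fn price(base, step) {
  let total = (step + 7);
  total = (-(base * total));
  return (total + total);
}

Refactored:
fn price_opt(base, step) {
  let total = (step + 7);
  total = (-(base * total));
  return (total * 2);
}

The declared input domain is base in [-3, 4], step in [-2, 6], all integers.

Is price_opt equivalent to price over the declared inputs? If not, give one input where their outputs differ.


Equivalent — the differences include constant usage differs, plus arithmetic usage differs, yet no declared input distinguishes the two.
As a probe, take base=4, step=3: price runs total := 10 | total := -40 | result -80; price_opt runs total := 10 | total := -40 | result -80; both end at -80.
Checked all 72 inputs in the declared domain: the outputs agree on every one.
verdict: equivalent


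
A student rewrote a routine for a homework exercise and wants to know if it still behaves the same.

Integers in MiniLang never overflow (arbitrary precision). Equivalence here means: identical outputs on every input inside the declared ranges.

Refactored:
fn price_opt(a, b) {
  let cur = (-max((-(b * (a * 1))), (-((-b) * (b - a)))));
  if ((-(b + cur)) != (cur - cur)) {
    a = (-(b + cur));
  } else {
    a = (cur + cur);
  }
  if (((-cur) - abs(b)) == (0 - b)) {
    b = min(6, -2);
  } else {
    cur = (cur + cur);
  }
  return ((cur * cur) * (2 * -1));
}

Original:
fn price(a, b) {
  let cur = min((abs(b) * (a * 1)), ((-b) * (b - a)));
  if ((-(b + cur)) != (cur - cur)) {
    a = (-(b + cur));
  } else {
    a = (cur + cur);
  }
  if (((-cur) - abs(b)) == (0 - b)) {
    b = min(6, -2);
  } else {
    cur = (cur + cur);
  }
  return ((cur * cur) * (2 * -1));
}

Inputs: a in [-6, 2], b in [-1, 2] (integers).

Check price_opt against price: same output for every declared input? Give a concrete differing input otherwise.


These are not equivalent — on a=-6, b=-1 the outputs split (-288 vs -200).
price: cur := -6 | ((-(b + cur)) != (cur - cur)): true | a := 7 | (((-cur) - abs(b)) == (0 - b)): false | cur := -12 | result -288
price_opt: cur := 5 | ((-(b + cur)) != (cur - cur)): true | a := -4 | (((-cur) - abs(b)) == (0 - b)): false | cur := 10 | result -200
verdict: not equivalent; witness: a=-6, b=-1


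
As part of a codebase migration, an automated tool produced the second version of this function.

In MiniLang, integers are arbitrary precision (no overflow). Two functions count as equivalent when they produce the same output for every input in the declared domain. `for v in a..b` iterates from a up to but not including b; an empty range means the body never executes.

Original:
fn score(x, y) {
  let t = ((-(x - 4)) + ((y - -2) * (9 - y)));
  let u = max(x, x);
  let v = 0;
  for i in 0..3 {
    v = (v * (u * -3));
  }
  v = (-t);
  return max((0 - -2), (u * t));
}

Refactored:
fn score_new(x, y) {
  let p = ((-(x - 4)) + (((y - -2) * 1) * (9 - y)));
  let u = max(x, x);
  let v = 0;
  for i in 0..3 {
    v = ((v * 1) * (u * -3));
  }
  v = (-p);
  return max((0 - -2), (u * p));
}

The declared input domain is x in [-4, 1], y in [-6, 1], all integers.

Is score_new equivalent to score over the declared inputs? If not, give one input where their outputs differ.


The two versions differ — the changes include local variable names differ, and constant usage differs, and arithmetic usage differs.
Spot check at x=-4, y=-6 — score: t := -52 | u := -4 | v := 0 | iter i=0: | v := 0 | iter i=1: | v := 0 | iter i=2: | v := 0 | v := 52 | result 208. score_new: p := -52 | u := -4 | v := 0 | iter i=0: | v := 0 | iter i=1: | v := 0 | iter i=2: | v := 0 | v := 52 | result 208. Both give 208.
Checked all 48 inputs in the declared domain: the outputs agree on every one.
verdict: equivalent


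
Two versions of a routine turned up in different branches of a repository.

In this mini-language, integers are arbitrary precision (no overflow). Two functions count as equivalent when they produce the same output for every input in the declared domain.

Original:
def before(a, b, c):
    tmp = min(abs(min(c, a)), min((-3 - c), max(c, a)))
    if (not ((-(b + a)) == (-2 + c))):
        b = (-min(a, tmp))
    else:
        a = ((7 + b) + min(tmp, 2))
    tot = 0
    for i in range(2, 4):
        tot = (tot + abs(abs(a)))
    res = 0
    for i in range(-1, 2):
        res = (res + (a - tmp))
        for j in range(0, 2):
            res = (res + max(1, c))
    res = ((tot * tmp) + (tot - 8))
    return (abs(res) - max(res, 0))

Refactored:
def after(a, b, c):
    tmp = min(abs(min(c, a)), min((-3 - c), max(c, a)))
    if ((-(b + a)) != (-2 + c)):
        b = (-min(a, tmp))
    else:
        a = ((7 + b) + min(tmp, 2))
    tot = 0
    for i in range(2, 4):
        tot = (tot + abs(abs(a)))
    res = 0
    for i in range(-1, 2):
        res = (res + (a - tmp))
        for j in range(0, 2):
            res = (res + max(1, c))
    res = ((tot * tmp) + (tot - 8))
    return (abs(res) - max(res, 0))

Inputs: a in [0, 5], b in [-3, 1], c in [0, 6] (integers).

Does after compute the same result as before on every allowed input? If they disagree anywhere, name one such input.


The two are interchangeable: comparison usage differs; also boolean connective usage differs, and every declared input agrees.
One worked example (a=5, b=-1, c=6) — before: tmp=-9, then (not ((-(b + a)) == (-2 + c))) is true, then b=9, then tot=0, then (i=2), then tot=5, then (i=3), then tot=10, then res=0, then (i=-1), then res=14, then (j=0), then res=20, then (j=1), then res=26, then (i=0), then res=40, then (j=0), then res=46, then (j=1), then res=52, then (i=1), then res=66, then (j=0), then res=72, then (j=1), then res=78, then res=-88, then returns 88; after: tmp=-9, then ((-(b + a)) != (-2 + c)) is true, then b=9, then tot=0, then (i=2), then tot=5, then (i=3), then tot=10, then res=0, then (i=-1), then res=14, then (j=0), then res=20, then (j=1), then res=26, then (i=0), then res=40, then (j=0), then res=46, then (j=1), then res=52, then (i=1), then res=66, then (j=0), then res=72, then (j=1), then res=78, then res=-88, then returns 88; agreement on 88.
An exhaustive pass over the 210 declared inputs shows identical outputs.
verdict: equivalent


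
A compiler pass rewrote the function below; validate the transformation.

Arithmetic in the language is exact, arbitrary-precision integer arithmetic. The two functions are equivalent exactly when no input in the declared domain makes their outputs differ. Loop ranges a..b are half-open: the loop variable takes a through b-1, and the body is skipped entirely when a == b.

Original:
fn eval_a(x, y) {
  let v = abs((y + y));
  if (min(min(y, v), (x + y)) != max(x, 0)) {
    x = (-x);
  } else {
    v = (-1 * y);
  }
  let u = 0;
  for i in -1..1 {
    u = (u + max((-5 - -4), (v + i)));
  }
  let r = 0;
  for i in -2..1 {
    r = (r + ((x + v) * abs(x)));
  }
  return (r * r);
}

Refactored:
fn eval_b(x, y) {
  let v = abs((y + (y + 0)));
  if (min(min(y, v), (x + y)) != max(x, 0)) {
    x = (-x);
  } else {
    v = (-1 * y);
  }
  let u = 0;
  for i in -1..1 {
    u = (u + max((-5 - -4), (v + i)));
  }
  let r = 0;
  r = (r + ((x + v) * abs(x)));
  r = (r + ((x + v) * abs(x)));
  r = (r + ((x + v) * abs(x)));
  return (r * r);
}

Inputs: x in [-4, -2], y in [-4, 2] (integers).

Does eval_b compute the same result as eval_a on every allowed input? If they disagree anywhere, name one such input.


Changes here: constant usage differs; and statement counts differ; and min/max/abs usage differs; and arithmetic usage differs; and loop structure differs; the full 21-point sweep finds no disagreement.
verdict: equivalent


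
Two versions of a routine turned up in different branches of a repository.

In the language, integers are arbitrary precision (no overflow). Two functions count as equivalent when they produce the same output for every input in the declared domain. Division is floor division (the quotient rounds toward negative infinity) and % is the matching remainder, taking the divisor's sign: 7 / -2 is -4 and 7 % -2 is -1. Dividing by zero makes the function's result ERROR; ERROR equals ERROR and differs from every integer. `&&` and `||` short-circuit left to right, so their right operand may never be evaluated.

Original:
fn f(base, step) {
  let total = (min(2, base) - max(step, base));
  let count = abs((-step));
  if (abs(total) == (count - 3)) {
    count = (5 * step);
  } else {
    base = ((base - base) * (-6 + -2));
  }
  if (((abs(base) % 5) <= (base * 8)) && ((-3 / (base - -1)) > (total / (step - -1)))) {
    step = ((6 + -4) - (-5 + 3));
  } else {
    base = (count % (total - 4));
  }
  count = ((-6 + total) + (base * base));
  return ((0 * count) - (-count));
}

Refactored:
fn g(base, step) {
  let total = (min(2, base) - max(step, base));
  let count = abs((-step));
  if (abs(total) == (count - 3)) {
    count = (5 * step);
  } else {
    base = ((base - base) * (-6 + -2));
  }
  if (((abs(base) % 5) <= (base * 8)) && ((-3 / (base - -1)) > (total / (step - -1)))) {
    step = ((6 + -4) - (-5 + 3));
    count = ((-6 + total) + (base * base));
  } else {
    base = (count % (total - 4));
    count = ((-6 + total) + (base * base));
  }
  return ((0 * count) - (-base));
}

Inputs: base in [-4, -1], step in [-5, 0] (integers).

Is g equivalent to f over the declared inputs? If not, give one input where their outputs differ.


Take base=-4, step=-5.
f: total = 0; count = 5; (abs(total) == (count - 3)) -> false; base = 0; (((abs(base) % 5) <= (base * 8)) && ((-3 / (base - -1)) > (total / (step - -1)))) -> false; base = -3; count = 3; return 3
g: total = 0; count = 5; (abs(total) == (count - 3)) -> false; base = 0; (((abs(base) % 5) <= (base * 8)) && ((-3 / (base - -1)) > (total / (step - -1)))) -> false; base = -3; count = 3; return -3
3 against -3: the behavior changed.
verdict: not equivalent; witness: base=-4, step=-5


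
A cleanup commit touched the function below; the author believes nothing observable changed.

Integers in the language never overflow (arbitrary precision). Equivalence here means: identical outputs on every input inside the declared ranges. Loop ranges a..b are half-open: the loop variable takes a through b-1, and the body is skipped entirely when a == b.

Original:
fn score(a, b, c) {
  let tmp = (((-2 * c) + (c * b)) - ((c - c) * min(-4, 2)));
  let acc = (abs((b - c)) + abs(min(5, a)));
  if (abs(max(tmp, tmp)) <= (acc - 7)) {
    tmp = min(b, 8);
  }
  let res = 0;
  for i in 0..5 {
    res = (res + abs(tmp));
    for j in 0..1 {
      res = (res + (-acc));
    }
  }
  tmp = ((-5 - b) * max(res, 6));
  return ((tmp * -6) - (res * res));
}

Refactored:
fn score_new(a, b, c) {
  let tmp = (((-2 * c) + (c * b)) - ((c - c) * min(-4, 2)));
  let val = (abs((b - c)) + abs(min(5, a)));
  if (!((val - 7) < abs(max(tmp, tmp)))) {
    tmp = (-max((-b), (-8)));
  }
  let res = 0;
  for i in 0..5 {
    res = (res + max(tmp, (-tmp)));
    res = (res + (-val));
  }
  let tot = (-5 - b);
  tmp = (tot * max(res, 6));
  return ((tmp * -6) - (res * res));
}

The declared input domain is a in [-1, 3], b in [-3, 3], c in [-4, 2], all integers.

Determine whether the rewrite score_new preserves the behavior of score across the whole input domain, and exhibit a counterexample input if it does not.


Side by side, the visible changes include: min/max/abs usage differs; local variable names differ; boolean connective usage differs; loop structure differs; comparison usage differs.
Tracing a=3, b=2, c=1: score: tmp := 0 | acc := 4 | (abs(max(tmp, tmp)) <= (acc - 7)): false | res := 0 | iter i=0: | res := 0 | iter j=0: | res := -4 | iter i=1: | res := -4 | iter j=0: | res := -8 | iter i=2: | res := -8 | iter j=0: | res := -12 | iter i=3: | res := -12 | iter j=0: | res := -16 | iter i=4: | res := -16 | iter j=0: | res := -20 | tmp := -42 | result -148 | score_new: tmp := 0 | val := 4 | (!((val - 7) < abs(max(tmp, tmp)))): false | res := 0 | iter i=0: | res := 0 | res := -4 | iter i=1: | res := -4 | res := -8 | iter i=2: | res := -8 | res := -12 | iter i=3: | res := -12 | res := -16 | iter i=4: | res := -16 | res := -20 | tot := -7 | tmp := -42 | result -148 — matching result -148.
An exhaustive pass over the 245 declared inputs shows identical outputs.
verdict: equivalent


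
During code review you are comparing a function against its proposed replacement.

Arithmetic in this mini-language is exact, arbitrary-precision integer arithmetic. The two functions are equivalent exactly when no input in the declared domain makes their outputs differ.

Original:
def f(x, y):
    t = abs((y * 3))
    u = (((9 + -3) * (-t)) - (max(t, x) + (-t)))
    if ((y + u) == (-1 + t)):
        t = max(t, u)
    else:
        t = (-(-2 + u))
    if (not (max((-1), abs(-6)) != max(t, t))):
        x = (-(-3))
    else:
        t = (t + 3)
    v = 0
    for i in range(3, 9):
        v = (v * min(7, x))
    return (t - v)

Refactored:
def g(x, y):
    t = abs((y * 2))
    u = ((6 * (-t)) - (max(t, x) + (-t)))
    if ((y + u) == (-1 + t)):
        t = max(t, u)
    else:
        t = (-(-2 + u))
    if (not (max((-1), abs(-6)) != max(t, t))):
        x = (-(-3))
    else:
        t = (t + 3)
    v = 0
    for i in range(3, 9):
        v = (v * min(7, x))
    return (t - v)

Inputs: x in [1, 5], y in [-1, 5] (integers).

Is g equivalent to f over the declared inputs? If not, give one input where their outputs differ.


There is a counterexample at x=1, y=-1: 23 on one side, 17 on the other.
f: t = 3; u = -18; ((y + u) == (-1 + t)) -> false; t = 20; (not (max((-1), abs(-6)) != max(t, t))) -> false; t = 23; v = 0; [i=3]; v = 0; [i=4]; v = 0; [i=5]; v = 0; [i=6]; v = 0; [i=7]; v = 0; [i=8]; v = 0; return 23
g: t = 2; u = -12; ((y + u) == (-1 + t)) -> false; t = 14; (not (max((-1), abs(-6)) != max(t, t))) -> false; t = 17; v = 0; [i=3]; v = 0; [i=4]; v = 0; [i=5]; v = 0; [i=6]; v = 0; [i=7]; v = 0; [i=8]; v = 0; return 17
verdict: not equivalent; witness: x=1, y=-1


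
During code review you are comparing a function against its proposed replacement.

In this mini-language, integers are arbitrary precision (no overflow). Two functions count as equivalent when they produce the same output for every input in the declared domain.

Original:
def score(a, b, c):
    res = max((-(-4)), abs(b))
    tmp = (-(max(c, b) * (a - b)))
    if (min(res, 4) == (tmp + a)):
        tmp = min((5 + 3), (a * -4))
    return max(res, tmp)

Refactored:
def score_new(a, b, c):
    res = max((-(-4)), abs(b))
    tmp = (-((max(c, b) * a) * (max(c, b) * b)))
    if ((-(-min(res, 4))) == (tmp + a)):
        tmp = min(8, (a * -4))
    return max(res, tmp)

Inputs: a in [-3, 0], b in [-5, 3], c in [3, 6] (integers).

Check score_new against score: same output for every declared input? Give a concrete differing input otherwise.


These are not equivalent — on a=-3, b=-2, c=5 the outputs split (5 vs 4).
score: res = 4; tmp = 5; (min(res, 4) == (tmp + a)) -> false; return 5
score_new: res = 4; tmp = -150; ((-(-min(res, 4))) == (tmp + a)) -> false; return 4
verdict: not equivalent; witness: a=-3, b=-2, c=5


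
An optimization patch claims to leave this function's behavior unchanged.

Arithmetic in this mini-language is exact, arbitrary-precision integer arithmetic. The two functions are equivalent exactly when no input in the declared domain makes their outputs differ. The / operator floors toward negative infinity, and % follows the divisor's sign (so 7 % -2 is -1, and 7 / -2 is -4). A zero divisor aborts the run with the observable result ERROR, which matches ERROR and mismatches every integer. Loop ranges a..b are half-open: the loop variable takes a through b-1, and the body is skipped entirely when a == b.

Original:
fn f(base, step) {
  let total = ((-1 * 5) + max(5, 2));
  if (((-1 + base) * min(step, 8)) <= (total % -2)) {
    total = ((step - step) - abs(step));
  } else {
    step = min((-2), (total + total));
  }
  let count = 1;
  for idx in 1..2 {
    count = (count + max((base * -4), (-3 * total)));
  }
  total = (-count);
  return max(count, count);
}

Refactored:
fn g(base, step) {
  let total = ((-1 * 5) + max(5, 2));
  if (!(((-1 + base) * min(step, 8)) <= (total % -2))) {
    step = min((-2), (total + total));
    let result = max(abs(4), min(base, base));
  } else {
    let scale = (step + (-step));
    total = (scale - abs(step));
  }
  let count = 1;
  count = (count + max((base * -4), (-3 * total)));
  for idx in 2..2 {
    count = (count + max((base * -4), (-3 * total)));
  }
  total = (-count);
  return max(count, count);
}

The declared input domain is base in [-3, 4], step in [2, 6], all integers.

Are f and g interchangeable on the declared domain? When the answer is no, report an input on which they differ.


The two are interchangeable: local variable names differ, plus loop structure differs, plus arithmetic usage differs, plus boolean connective usage differs, plus min/max/abs usage differs, plus statement counts differ, plus constant usage differs, and every declared input agrees.
Spot check at base=-1, step=3 — f: total := 0 | (((-1 + base) * min(step, 8)) <= (total % -2)): true | total := -3 | count := 1 | iter idx=1: | count := 10 | total := -10 | result 10. g: total := 0 | (!(((-1 + base) * min(step, 8)) <= (total % -2))): false | scale := 0 | total := -3 | count := 1 | count := 10 | loop over idx: empty range | total := -10 | result 10. Both give 10.
Every one of the 40 inputs gives matching results.
verdict: equivalent


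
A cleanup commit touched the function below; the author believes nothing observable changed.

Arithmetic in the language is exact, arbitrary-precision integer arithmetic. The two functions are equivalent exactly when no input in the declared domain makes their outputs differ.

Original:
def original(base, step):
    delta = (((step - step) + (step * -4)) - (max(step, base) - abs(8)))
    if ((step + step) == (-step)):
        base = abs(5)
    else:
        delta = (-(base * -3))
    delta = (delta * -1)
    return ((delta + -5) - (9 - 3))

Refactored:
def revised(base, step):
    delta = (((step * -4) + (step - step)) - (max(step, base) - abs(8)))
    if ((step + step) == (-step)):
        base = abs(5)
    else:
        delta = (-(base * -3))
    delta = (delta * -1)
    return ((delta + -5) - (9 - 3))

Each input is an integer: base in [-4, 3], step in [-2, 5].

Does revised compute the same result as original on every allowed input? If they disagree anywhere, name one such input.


The two versions differ — the changes include same computation, different form.
One worked example (base=0, step=3) — original: delta=-7, then ((step + step) == (-step)) is false, then delta=0, then delta=0, then returns -11; revised: delta=-7, then ((step + step) == (-step)) is false, then delta=0, then delta=0, then returns -11; agreement on -11.
Checked all 64 inputs in the declared domain: the outputs agree on every one.
verdict: equivalent


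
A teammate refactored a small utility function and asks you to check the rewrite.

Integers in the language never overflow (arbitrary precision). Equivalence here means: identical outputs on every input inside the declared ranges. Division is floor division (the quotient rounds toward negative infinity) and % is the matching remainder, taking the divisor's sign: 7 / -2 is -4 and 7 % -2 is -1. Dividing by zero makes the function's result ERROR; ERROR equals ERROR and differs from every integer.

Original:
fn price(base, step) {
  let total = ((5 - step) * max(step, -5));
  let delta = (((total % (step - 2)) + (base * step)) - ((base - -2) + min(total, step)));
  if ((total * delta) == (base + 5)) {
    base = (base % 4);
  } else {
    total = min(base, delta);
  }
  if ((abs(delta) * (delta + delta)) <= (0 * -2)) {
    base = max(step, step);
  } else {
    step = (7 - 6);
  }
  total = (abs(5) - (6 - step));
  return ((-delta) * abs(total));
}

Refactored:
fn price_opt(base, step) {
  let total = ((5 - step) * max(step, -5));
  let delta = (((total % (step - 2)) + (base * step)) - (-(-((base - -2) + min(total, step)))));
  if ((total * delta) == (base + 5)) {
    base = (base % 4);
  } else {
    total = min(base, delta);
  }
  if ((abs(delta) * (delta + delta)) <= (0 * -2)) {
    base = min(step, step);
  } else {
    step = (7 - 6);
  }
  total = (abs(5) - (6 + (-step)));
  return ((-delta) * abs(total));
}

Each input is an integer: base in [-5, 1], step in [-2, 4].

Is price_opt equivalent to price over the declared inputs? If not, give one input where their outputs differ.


Equivalent. Although `max(step, step)` became `min(step, step)`, no input in the stated domain can expose it.
Every one of the 49 inputs gives matching results.
As a probe, take base=-2, step=0: price runs total := 0 | delta := 0 | ((total * delta) == (base + 5)): false | total := -2 | ((abs(delta) * (delta + delta)) <= (0 * -2)): true | base := 0 | total := -1 | result 0; price_opt runs total := 0 | delta := 0 | ((total * delta) == (base + 5)): false | total := -2 | ((abs(delta) * (delta + delta)) <= (0 * -2)): true | base := 0 | total := -1 | result 0; both end at 0.
verdict: equivalent


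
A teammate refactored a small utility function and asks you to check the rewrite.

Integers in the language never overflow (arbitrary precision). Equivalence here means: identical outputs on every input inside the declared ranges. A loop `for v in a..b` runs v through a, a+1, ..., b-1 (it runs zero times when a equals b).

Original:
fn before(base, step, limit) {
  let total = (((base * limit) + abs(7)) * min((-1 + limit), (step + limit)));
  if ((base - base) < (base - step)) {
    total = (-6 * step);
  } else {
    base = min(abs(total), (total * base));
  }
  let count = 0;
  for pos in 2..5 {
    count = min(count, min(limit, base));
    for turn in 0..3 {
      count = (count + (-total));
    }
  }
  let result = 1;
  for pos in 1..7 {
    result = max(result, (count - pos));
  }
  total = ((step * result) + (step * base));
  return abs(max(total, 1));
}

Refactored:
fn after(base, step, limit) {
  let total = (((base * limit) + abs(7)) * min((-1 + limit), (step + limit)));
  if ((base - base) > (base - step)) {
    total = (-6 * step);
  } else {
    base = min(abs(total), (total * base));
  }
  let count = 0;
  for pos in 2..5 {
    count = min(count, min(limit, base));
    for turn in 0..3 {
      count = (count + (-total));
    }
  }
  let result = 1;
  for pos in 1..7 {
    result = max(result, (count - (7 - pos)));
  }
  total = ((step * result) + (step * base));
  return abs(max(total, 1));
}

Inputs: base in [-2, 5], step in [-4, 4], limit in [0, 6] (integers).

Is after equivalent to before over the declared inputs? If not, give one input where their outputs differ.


Evaluate both at base=-2, step=-4, limit=0.
before: total becomes -28; next ((base - base) < (base - step)) evaluates to true; next total becomes 24; next count becomes 0; next at pos=2:; next count becomes -2; next at turn=0:; next count becomes -26; next at turn=1:; next count becomes -50; next at turn=2:; next count becomes -74; next at pos=3:; next count becomes -74; next at turn=0:; next count becomes -98; next at turn=1:; next count becomes -122; next at turn=2:; next count becomes -146; next at pos=4:; next count becomes -146; next at turn=0:; next count becomes -170; next at turn=1:; next count becomes -194; next at turn=2:; next count becomes -218; next result becomes 1; next at pos=1:; next result becomes 1; next at pos=2:; next result becomes 1; next at pos=3:; next result becomes 1; next at pos=4:; next result becomes 1; next at pos=5:; next result becomes 1; next at pos=6:; next result becomes 1; next total becomes 4; next final value 4
after: total becomes -28; next ((base - base) > (base - step)) evaluates to false; next base becomes 28; next count becomes 0; next at pos=2:; next count becomes 0; next at turn=0:; next count becomes 28; next at turn=1:; next count becomes 56; next at turn=2:; next count becomes 84; next at pos=3:; next count becomes 0; next at turn=0:; next count becomes 28; next at turn=1:; next count becomes 56; next at turn=2:; next count becomes 84; next at pos=4:; next count becomes 0; next at turn=0:; next count becomes 28; next at turn=1:; next count becomes 56; next at turn=2:; next count becomes 84; next result becomes 1; next at pos=1:; next result becomes 78; next at pos=2:; next result becomes 79; next at pos=3:; next result becomes 80; next at pos=4:; next result becomes 81; next at pos=5:; next result becomes 82; next at pos=6:; next result becomes 83; next total becomes -444; next final value 1
4 != 1, so the rewrite changes behavior.
verdict: not equivalent; witness: base=-2, step=-4, limit=0


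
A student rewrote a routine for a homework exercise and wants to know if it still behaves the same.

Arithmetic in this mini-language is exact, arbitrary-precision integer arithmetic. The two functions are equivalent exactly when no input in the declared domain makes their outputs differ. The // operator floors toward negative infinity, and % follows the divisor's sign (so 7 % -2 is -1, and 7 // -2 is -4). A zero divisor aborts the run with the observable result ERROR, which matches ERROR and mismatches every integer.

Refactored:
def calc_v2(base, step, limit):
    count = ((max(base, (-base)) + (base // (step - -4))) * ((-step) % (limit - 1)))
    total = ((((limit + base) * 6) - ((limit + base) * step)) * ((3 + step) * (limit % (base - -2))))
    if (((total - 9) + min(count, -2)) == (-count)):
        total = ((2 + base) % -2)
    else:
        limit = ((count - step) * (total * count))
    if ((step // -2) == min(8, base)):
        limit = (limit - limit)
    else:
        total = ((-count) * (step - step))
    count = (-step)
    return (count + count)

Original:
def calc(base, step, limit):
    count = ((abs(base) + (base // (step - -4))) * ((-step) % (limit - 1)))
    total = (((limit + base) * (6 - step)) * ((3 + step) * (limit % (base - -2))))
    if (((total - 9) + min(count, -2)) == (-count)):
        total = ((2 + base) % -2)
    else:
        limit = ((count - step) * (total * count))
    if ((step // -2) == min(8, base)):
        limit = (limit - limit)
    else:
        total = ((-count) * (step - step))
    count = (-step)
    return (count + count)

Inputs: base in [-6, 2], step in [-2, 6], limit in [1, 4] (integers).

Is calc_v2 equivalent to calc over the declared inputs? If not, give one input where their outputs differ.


Reading the diff, among the changes: min/max/abs usage differs; arithmetic usage differs.
Tracing base=-6, step=0, limit=1: calc: divide-by-zero, output ERROR | calc_v2: divide-by-zero, output ERROR — matching result ERROR.
Every one of the 324 inputs gives matching results.
verdict: equivalent


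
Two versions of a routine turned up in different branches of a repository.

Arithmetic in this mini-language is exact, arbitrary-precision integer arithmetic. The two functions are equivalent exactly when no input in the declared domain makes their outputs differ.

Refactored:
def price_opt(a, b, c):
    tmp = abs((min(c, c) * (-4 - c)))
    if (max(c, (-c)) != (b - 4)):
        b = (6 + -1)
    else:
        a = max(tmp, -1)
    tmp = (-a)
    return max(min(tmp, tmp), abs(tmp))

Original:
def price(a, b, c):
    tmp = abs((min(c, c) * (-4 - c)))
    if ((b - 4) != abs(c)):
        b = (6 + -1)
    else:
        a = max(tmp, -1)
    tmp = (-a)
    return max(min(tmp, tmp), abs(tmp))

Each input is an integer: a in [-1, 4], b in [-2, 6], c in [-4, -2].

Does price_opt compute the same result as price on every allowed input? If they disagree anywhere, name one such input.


Comparing the listings, the differences include: min/max/abs usage differs.
As a probe, take a=2, b=1, c=-4: price runs tmp=0, then ((b - 4) != abs(c)) is true, then b=5, then tmp=-2, then returns 2; price_opt runs tmp=0, then (max(c, (-c)) != (b - 4)) is true, then b=5, then tmp=-2, then returns 2; both end at 2.
An exhaustive pass over the 162 declared inputs shows identical outputs.
verdict: equivalent


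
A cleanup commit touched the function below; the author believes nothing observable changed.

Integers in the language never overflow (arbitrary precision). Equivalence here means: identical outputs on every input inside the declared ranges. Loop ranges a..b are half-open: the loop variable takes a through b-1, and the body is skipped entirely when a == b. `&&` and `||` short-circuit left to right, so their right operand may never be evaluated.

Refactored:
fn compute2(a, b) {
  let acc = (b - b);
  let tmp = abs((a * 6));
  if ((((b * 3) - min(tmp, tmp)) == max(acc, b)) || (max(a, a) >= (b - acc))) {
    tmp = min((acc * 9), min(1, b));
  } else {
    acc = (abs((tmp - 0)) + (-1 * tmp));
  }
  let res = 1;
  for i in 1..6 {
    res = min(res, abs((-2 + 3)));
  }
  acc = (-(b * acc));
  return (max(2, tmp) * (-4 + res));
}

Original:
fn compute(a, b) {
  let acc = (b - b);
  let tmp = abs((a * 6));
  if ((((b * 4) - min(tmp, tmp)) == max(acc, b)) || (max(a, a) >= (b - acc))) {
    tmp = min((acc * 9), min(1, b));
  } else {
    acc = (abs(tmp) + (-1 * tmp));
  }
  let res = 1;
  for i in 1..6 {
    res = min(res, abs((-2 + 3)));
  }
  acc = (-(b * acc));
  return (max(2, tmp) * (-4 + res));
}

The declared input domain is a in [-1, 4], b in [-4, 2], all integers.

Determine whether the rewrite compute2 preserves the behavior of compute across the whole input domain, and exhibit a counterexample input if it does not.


At a=-1, b=2: compute gives -6, compute2 gives -18.
verdict: not equivalent; witness: a=-1, b=2


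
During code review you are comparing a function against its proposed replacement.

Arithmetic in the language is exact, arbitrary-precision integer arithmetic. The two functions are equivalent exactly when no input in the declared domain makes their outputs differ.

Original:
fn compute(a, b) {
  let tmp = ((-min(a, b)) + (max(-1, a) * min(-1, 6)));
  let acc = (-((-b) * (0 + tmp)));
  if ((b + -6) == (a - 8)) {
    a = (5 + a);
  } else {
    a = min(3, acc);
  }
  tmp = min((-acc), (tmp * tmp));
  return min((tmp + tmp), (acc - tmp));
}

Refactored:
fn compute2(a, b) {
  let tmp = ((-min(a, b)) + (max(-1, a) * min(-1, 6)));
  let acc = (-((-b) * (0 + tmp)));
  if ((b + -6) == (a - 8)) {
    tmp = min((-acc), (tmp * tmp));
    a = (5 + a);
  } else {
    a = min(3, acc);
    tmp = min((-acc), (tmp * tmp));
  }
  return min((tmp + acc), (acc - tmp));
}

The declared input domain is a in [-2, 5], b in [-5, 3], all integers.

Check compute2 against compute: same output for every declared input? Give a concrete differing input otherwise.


Take a=-2, b=1.
compute: tmp=3, then acc=3, then ((b + -6) == (a - 8)) is false, then a=3, then tmp=-3, then returns -6
compute2: tmp=3, then acc=3, then ((b + -6) == (a - 8)) is false, then a=3, then tmp=-3, then returns 0
-6 != 0, so the rewrite changes behavior.
verdict: not equivalent; witness: a=-2, b=1


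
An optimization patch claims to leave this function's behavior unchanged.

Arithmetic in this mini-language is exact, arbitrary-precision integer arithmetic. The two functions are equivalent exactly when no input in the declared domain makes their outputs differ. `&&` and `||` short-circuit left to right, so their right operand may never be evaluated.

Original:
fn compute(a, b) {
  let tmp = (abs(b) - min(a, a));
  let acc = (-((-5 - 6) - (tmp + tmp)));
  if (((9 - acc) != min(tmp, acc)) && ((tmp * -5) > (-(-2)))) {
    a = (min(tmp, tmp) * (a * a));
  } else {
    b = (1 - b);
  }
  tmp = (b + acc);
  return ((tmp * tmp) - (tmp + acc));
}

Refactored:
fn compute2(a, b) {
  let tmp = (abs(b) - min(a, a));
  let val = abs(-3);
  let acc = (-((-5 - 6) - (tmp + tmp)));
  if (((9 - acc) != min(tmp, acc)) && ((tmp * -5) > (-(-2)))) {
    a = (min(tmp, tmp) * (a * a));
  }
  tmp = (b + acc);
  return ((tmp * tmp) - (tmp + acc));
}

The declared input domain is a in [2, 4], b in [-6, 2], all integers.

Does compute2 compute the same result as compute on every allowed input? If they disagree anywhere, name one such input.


At a=2, b=-6: compute gives 631, compute2 gives 137.
verdict: not equivalent; witness: a=2, b=-6


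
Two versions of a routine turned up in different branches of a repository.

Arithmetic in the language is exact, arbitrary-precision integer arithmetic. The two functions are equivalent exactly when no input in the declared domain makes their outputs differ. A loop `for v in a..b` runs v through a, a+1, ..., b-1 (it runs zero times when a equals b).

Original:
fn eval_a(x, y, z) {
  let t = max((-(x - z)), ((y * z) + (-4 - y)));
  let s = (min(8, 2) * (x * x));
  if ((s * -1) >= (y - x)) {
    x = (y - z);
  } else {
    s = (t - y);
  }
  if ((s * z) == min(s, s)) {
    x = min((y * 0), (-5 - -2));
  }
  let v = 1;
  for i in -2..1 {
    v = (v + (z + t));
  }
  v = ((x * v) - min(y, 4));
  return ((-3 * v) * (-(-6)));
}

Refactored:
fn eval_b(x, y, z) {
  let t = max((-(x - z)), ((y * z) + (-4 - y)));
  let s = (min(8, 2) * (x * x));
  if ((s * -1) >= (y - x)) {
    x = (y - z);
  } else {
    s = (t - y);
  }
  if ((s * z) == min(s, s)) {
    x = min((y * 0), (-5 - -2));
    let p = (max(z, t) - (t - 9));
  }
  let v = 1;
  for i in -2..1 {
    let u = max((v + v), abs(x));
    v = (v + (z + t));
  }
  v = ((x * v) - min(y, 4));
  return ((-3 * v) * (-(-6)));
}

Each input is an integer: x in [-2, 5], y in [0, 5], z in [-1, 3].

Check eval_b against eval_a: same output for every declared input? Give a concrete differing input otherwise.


The two are interchangeable: min/max/abs usage differs, and statement counts differ, and arithmetic usage differs, and constant usage differs, and local variable names differ, and every declared input agrees.
As a probe, take x=-1, y=5, z=-1: eval_a runs t=0, then s=2, then ((s * -1) >= (y - x)) is false, then s=-5, then ((s * z) == min(s, s)) is false, then v=1, then (i=-2), then v=0, then (i=-1), then v=-1, then (i=0), then v=-2, then v=-2, then returns 36; eval_b runs t=0, then s=2, then ((s * -1) >= (y - x)) is false, then s=-5, then ((s * z) == min(s, s)) is false, then v=1, then (i=-2), then u=2, then v=0, then (i=-1), then u=1, then v=-1, then (i=0), then u=1, then v=-2, then v=-2, then returns 36; both end at 36.
Every one of the 240 inputs gives matching results.
verdict: equivalent


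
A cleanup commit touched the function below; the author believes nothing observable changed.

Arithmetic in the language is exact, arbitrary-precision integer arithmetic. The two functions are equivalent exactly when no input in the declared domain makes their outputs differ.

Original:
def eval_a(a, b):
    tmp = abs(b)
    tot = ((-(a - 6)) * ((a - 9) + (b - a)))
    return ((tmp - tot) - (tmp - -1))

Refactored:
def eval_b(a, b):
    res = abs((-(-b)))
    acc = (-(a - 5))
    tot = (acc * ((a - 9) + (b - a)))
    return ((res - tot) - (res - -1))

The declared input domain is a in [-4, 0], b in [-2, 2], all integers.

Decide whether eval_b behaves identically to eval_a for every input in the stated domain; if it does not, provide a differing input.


Run the pair on a=-4, b=-2.
eval_a: tmp = 2; tot = -110; return 109
eval_b: res = 2; acc = 9; tot = -99; return 98
109 against 98: the behavior changed.
verdict: not equivalent; witness: a=-4, b=-2


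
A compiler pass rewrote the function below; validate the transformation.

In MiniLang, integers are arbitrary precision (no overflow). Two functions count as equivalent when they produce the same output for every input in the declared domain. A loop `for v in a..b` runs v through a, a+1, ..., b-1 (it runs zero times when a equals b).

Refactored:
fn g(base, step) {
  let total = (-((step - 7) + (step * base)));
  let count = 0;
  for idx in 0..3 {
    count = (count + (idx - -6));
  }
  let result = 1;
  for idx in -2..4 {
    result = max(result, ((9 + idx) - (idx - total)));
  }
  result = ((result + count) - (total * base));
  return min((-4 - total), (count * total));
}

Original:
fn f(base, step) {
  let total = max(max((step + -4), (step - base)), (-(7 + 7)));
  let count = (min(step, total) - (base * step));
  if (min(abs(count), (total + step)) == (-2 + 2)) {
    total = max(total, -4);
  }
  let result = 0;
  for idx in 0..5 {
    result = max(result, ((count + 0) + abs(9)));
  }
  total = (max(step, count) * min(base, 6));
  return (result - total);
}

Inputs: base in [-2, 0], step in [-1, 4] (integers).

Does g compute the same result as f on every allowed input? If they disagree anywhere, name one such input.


The rewrite breaks on base=-2, step=-1, where the results are 4 and -10.
f: total becomes 1; next count becomes -3; next (min(abs(count), (total + step)) == (-2 + 2)) evaluates to true; next total becomes 1; next result becomes 0; next at idx=0:; next result becomes 6; next at idx=1:; next result becomes 6; next at idx=2:; next result becomes 6; next at idx=3:; next result becomes 6; next at idx=4:; next result becomes 6; next total becomes 2; next final value 4
g: total becomes 6; next count becomes 0; next at idx=0:; next count becomes 6; next at idx=1:; next count becomes 13; next at idx=2:; next count becomes 21; next result becomes 1; next at idx=-2:; next result becomes 15; next at idx=-1:; next result becomes 15; next at idx=0:; next result becomes 15; next at idx=1:; next result becomes 15; next at idx=2:; next result becomes 15; next at idx=3:; next result becomes 15; next result becomes 48; next final value -10
verdict: not equivalent; witness: base=-2, step=-1


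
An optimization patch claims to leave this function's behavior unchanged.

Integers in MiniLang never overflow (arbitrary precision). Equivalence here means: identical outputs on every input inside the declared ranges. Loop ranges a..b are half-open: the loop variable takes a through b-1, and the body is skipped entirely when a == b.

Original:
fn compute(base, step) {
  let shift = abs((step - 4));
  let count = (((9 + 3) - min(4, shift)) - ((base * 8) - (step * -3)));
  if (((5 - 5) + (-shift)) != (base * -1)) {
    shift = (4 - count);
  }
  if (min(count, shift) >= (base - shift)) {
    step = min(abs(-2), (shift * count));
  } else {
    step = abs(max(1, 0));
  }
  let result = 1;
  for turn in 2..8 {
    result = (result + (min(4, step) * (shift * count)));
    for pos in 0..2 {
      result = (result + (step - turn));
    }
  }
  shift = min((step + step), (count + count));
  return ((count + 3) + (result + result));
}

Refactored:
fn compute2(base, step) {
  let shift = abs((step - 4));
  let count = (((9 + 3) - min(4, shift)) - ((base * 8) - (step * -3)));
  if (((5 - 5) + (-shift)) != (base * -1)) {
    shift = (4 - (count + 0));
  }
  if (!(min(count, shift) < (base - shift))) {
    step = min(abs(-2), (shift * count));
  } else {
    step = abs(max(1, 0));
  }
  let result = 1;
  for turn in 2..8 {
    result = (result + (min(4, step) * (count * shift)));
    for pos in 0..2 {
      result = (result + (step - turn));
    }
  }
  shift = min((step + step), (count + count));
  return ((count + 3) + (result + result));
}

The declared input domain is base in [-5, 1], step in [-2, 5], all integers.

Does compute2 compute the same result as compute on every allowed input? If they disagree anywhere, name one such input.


Comparing the listings, the differences include: comparison usage differs, constant usage differs, boolean connective usage differs, arithmetic usage differs.
Spot check at base=1, step=5 — compute: shift becomes 1; next count becomes -12; next (((5 - 5) + (-shift)) != (base * -1)) evaluates to false; next (min(count, shift) >= (base - shift)) evaluates to false; next step becomes 1; next result becomes 1; next at turn=2:; next result becomes -11; next at pos=0:; next result becomes -12; next at pos=1:; next result becomes -13; next at turn=3:; next result becomes -25; next at pos=0:; next result becomes -27; next at pos=1:; next result becomes -29; next at turn=4:; next result becomes -41; next at pos=0:; next result becomes -44; next at pos=1:; next result becomes -47; next at turn=5:; next result becomes -59; next at pos=0:; next result becomes -63; next at pos=1:; next result becomes -67; next at turn=6:; next result becomes -79; next at pos=0:; next result becomes -84; next at pos=1:; next result becomes -89; next at turn=7:; next result becomes -101; next at pos=0:; next result becomes -107; next at pos=1:; next result becomes -113; next shift becomes -24; next final value -235. compute2: shift becomes 1; next count becomes -12; next (((5 - 5) + (-shift)) != (base * -1)) evaluates to false; next (!(min(count, shift) < (base - shift))) evaluates to false; next step becomes 1; next result becomes 1; next at turn=2:; next result becomes -11; next at pos=0:; next result becomes -12; next at pos=1:; next result becomes -13; next at turn=3:; next result becomes -25; next at pos=0:; next result becomes -27; next at pos=1:; next result becomes -29; next at turn=4:; next result becomes -41; next at pos=0:; next result becomes -44; next at pos=1:; next result becomes -47; next at turn=5:; next result becomes -59; next at pos=0:; next result becomes -63; next at pos=1:; next result becomes -67; next at turn=6:; next result becomes -79; next at pos=0:; next result becomes -84; next at pos=1:; next result becomes -89; next at turn=7:; next result becomes -101; next at pos=0:; next result becomes -107; next at pos=1:; next result becomes -113; next shift becomes -24; next final value -235. Both give -235.
Checked all 56 inputs in the declared domain: the outputs agree on every one.
verdict: equivalent
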